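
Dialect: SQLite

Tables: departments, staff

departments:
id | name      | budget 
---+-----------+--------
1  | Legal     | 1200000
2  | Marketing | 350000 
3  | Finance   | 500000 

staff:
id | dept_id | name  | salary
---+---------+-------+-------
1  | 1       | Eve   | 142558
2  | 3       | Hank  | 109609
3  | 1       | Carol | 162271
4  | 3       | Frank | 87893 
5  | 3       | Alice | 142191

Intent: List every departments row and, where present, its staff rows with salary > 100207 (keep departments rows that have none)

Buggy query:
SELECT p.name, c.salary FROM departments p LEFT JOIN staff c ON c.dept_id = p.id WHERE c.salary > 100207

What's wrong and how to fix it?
Bug: Filtering c.salary in WHERE discards the NULL rows produced by LEFT JOIN, turning it into an inner join

Fix: Put 'c.salary > 100207' in the JOIN's ON clause instead of WHERE

Corrected query:
SELECT p.name, c.salary FROM departments p LEFT JOIN staff c ON c.dept_id = p.id AND c.salary > 100207

Result:
name      | salary
----------+-------
Legal     | 142558
Legal     | 162271
Marketing | NULL  
Finance   | 109609
Finance   | 142191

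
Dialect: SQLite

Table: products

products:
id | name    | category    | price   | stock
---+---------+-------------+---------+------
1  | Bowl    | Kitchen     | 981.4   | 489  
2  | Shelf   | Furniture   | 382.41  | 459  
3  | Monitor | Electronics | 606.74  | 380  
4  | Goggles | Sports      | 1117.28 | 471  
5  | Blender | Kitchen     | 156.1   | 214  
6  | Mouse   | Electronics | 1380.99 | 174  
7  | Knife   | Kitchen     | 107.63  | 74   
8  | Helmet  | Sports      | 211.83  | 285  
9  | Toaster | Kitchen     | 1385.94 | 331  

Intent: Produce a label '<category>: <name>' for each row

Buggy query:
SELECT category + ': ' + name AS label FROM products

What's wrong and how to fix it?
Bug: '+' is numeric addition; on text columns SQLite converts them to 0 instead of concatenating

Fix: Use the || operator for string concatenation

Corrected query:
SELECT category || ': ' || name AS label FROM products

Result:
label               
--------------------
Kitchen: Bowl       
Furniture: Shelf    
Electronics: Monitor
Sports: Goggles     
Kitchen: Blender    
Electronics: Mouse  
Kitchen: Knife      
Sports: Helmet      
Kitchen: Toaster    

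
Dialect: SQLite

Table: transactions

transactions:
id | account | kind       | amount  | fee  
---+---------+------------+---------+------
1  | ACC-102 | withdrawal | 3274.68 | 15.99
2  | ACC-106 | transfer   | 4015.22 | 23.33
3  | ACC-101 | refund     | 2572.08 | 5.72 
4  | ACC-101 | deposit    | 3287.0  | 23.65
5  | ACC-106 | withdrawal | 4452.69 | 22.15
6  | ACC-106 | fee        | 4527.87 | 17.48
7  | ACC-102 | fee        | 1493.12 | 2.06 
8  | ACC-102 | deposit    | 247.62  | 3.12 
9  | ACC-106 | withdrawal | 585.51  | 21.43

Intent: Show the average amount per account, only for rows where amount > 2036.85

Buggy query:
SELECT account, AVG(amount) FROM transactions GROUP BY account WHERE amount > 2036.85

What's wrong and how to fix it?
Bug: WHERE cannot follow GROUP BY

Fix: Move the WHERE clause before GROUP BY

Corrected query:
SELECT account, AVG(amount) FROM transactions WHERE amount > 2036.85 GROUP BY account

Result:
account | AVG(amount)
--------+------------
ACC-101 | 2929.54    
ACC-102 | 3274.68    
ACC-106 | 4331.926667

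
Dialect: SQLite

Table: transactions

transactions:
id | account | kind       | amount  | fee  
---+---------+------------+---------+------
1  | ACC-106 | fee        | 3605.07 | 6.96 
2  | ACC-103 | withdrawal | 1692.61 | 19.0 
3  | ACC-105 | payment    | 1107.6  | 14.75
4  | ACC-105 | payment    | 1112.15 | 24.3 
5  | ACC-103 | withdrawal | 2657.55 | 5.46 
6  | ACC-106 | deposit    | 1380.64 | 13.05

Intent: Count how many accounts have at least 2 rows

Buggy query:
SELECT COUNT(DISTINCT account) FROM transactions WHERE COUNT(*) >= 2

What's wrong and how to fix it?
Bug: COUNT(*) cannot appear in WHERE; the per-group count doesn't exist yet

Fix: Use a subquery that GROUPs and filters with HAVING, then count its rows

Corrected query:
SELECT COUNT(*) FROM (SELECT account FROM transactions GROUP BY account HAVING COUNT(*) >= 2)

Result:
COUNT(*)
--------
3       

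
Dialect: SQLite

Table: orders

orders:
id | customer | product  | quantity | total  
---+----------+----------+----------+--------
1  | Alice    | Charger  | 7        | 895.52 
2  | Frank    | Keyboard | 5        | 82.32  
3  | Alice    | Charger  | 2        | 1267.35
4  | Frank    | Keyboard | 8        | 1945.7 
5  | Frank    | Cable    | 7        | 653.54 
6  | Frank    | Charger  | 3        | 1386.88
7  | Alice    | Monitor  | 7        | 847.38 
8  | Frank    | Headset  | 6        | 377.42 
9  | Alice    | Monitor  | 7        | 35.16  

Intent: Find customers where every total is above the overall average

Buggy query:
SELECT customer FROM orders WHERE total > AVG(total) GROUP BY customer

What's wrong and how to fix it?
Bug: WHERE evaluates per row before aggregation, so AVG() is unavailable

Fix: Compute the overall average in a scalar subquery and compare each group's MIN against it in HAVING

Corrected query:
SELECT customer FROM orders GROUP BY customer HAVING MIN(total) > (SELECT AVG(total) FROM orders)

Result:
(no rows)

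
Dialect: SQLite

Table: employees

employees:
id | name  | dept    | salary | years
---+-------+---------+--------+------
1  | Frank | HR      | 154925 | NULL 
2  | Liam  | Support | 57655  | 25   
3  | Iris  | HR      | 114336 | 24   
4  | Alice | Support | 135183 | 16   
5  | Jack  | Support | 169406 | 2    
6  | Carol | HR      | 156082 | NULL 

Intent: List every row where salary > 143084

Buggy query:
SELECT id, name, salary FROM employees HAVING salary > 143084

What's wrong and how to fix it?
Bug: This is a non-aggregate query (no GROUP BY, no aggregates), so in SQLite the HAVING clause is invalid here; a row-level condition belongs in WHERE

Fix: Replace HAVING with WHERE since the condition applies to individual rows

Corrected query:
SELECT id, name, salary FROM employees WHERE salary > 143084

Result:
id | name  | salary
---+-------+-------
1  | Frank | 154925
5  | Jack  | 169406
6  | Carol | 156082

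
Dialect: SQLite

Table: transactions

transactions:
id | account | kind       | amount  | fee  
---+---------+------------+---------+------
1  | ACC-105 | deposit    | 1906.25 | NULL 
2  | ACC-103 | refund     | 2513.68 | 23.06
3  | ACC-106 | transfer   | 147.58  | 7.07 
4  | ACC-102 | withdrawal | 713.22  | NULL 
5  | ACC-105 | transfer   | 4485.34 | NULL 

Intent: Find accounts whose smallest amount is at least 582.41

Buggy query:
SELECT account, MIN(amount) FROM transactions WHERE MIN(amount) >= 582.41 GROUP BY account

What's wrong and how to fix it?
Bug: MIN() in WHERE is a misuse of aggregate

Fix: Replace WHERE with HAVING after the GROUP BY

Corrected query:
SELECT account, MIN(amount) FROM transactions GROUP BY account HAVING MIN(amount) >= 582.41

Result:
account | MIN(amount)
--------+------------
ACC-102 | 713.22     
ACC-103 | 2513.68    
ACC-105 | 1906.25    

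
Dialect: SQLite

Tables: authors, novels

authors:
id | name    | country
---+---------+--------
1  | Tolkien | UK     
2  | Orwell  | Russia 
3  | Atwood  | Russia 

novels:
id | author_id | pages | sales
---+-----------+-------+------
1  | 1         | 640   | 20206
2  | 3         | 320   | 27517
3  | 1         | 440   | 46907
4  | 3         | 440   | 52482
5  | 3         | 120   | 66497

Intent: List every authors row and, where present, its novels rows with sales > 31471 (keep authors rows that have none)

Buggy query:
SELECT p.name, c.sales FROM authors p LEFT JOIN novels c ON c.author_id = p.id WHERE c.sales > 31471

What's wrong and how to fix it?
Bug: Filtering c.sales in WHERE discards the NULL rows produced by LEFT JOIN, turning it into an inner join

Fix: Put 'c.sales > 31471' in the JOIN's ON clause instead of WHERE

Corrected query:
SELECT p.name, c.sales FROM authors p LEFT JOIN novels c ON c.author_id = p.id AND c.sales > 31471

Result:
name    | sales
--------+------
Tolkien | 46907
Orwell  | NULL 
Atwood  | 52482
Atwood  | 66497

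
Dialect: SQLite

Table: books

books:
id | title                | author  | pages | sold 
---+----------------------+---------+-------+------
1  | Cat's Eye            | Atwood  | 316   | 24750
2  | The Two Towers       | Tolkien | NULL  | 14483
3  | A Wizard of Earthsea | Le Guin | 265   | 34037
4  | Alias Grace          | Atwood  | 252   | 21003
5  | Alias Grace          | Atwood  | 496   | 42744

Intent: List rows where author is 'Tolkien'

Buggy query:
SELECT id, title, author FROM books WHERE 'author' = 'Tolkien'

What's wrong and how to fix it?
Bug: 'author' in single quotes is a string literal, not the column; the comparison is literal-vs-literal and never true

Fix: Remove the quotes around the column name (or use double quotes for an identifier)

Corrected query:
SELECT id, title, author FROM books WHERE author = 'Tolkien'

Result:
id | title          | author 
---+----------------+--------
2  | The Two Towers | Tolkien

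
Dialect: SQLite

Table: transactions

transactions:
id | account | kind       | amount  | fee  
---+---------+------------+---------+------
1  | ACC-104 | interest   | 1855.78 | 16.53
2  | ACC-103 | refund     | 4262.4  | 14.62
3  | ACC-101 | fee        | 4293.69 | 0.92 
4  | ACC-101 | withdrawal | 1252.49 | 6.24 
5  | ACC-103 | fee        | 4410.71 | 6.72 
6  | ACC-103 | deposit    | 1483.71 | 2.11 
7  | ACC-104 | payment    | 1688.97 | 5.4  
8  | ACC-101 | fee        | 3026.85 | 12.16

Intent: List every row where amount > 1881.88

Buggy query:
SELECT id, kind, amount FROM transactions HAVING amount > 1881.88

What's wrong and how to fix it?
Bug: HAVING filters the output of aggregation, but this query has no GROUP BY and no aggregate functions, so SQLite rejects it (HAVING clause on a non-aggregate query); the condition here is per row

Fix: Replace HAVING with WHERE since the condition applies to individual rows

Corrected query:
SELECT id, kind, amount FROM transactions WHERE amount > 1881.88

Result:
id | kind   | amount 
---+--------+--------
2  | refund | 4262.4 
3  | fee    | 4293.69
5  | fee    | 4410.71
8  | fee    | 3026.85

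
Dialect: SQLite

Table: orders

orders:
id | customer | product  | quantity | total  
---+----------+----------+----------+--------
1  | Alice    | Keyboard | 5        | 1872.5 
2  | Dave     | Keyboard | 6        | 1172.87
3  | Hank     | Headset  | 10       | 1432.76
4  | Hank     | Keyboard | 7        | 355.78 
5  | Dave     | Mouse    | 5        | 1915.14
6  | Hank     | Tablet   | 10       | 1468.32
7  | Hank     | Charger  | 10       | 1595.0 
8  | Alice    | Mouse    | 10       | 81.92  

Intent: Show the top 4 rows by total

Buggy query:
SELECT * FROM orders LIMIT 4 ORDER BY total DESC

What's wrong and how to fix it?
Bug: LIMIT must come after ORDER BY

Fix: Swap the clauses: ORDER BY first, then LIMIT

Corrected query:
SELECT * FROM orders ORDER BY total DESC LIMIT 4

Result:
id | customer | product  | quantity | total  
---+----------+----------+----------+--------
5  | Dave     | Mouse    | 5        | 1915.14
1  | Alice    | Keyboard | 5        | 1872.5 
7  | Hank     | Charger  | 10       | 1595   
6  | Hank     | Tablet   | 10       | 1468.32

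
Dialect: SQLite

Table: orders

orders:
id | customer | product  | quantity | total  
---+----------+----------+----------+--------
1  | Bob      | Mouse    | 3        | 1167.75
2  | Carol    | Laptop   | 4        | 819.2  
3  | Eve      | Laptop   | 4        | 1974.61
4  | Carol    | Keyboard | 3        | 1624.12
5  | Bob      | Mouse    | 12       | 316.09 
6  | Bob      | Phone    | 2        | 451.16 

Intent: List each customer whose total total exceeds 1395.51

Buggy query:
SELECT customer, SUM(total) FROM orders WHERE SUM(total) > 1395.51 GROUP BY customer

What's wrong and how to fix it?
Bug: SUM(total) is an aggregate, but WHERE filters rows before aggregation

Fix: Use HAVING (which filters groups after aggregation) instead of WHERE

Corrected query:
SELECT customer, SUM(total) FROM orders GROUP BY customer HAVING SUM(total) > 1395.51

Result:
customer | SUM(total)
---------+-----------
Bob      | 1935      
Carol    | 2443.32   
Eve      | 1974.61   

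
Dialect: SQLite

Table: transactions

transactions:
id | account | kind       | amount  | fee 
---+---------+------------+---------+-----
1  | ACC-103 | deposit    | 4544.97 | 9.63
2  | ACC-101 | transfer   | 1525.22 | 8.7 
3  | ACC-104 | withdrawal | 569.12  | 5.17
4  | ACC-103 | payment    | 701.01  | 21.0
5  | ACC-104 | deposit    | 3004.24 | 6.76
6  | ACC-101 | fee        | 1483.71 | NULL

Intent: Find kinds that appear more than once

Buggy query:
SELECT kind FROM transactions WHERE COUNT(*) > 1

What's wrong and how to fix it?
Bug: COUNT(*) is an aggregate and cannot be used in WHERE

Fix: GROUP BY kind, then filter groups with HAVING COUNT(*) > 1

Corrected query:
SELECT kind FROM transactions GROUP BY kind HAVING COUNT(*) > 1

Result:
kind   
-------
deposit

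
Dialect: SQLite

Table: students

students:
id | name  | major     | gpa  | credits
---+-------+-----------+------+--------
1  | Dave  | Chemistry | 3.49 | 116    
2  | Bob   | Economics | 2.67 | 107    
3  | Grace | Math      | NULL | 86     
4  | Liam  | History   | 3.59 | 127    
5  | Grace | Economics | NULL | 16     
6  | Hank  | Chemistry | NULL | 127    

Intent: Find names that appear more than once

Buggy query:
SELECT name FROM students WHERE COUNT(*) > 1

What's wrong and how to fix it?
Bug: COUNT(*) is an aggregate and cannot be used in WHERE

Fix: GROUP BY name, then filter groups with HAVING COUNT(*) > 1

Corrected query:
SELECT name FROM students GROUP BY name HAVING COUNT(*) > 1

Result:
name 
-----
Grace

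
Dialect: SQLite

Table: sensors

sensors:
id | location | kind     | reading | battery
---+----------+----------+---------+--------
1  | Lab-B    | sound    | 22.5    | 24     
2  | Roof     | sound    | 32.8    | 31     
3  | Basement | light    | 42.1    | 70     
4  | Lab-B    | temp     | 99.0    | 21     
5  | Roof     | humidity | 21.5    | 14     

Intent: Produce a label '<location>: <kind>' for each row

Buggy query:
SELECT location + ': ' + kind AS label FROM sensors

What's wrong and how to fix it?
Bug: '+' is numeric addition; on text columns SQLite converts them to 0 instead of concatenating

Fix: Replace + with || to concatenate text

Corrected query:
SELECT location || ': ' || kind AS label FROM sensors

Result:
label          
---------------
Lab-B: sound   
Roof: sound    
Basement: light
Lab-B: temp    
Roof: humidity 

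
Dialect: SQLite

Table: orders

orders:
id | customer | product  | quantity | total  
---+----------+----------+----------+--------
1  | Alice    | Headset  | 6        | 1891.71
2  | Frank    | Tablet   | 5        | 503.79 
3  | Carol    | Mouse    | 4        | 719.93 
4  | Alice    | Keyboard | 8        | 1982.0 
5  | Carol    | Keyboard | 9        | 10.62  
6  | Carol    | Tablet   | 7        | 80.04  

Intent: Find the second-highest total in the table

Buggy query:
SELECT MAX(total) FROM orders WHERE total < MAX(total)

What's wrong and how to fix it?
Bug: MAX(total) on the right of the comparison is an aggregate-in-WHERE error

Fix: Compute the overall MAX in a subquery, then take MAX of rows below it

Corrected query:
SELECT MAX(total) FROM orders WHERE total < (SELECT MAX(total) FROM orders)

Result:
MAX(total)
----------
1891.71   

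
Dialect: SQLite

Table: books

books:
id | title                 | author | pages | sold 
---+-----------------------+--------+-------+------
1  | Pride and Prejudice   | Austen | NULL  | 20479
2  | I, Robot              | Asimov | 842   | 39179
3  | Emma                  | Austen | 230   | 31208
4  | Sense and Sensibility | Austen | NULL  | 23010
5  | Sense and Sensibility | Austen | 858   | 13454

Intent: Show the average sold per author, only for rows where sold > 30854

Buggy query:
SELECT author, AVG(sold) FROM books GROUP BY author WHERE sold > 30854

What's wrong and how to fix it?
Bug: WHERE cannot follow GROUP BY

Fix: Move the WHERE clause before GROUP BY

Corrected query:
SELECT author, AVG(sold) FROM books WHERE sold > 30854 GROUP BY author

Result:
author | AVG(sold)
-------+----------
Asimov | 39179    
Austen | 31208    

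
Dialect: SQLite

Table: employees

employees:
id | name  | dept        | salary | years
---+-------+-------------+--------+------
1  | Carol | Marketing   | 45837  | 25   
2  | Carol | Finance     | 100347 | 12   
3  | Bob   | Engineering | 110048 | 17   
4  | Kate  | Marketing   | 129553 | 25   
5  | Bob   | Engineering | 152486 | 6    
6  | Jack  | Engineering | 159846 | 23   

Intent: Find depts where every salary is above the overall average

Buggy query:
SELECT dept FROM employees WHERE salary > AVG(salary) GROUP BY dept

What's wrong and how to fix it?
Bug: WHERE evaluates per row before aggregation, so AVG() is unavailable

Fix: Use a subquery for AVG and a HAVING MIN(...) filter so the condition holds for every row in the group

Corrected query:
SELECT dept FROM employees GROUP BY dept HAVING MIN(salary) > (SELECT AVG(salary) FROM employees)

Result:
(no rows)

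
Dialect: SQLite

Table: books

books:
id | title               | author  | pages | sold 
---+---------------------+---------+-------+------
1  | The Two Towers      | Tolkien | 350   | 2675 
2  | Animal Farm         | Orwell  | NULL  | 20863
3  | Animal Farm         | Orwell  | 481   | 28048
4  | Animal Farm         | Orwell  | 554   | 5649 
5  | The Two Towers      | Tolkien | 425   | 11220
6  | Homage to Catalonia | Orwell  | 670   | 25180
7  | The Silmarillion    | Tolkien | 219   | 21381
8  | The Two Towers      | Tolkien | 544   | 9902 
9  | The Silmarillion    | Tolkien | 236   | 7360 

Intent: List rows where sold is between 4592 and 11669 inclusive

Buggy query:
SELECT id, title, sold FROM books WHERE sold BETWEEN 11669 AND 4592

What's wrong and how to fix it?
Bug: The bounds are reversed; BETWEEN a AND b requires a <= b to match anything

Fix: Swap the bounds so the smaller value comes first

Corrected query:
SELECT id, title, sold FROM books WHERE sold BETWEEN 4592 AND 11669

Result:
id | title            | sold 
---+------------------+------
4  | Animal Farm      | 5649 
5  | The Two Towers   | 11220
8  | The Two Towers   | 9902 
9  | The Silmarillion | 7360 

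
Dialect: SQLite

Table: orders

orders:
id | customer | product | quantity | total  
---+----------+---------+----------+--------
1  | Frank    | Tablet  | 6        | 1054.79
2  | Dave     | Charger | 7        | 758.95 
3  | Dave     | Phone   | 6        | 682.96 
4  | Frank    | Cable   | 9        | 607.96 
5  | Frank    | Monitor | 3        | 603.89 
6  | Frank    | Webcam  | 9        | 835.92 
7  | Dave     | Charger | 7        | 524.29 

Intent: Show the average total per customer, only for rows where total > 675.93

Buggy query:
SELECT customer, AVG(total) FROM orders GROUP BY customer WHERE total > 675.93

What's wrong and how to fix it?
Bug: WHERE cannot follow GROUP BY

Fix: Move the WHERE clause before GROUP BY

Corrected query:
SELECT customer, AVG(total) FROM orders WHERE total > 675.93 GROUP BY customer

Result:
customer | AVG(total)
---------+-----------
Dave     | 720.955   
Frank    | 945.355   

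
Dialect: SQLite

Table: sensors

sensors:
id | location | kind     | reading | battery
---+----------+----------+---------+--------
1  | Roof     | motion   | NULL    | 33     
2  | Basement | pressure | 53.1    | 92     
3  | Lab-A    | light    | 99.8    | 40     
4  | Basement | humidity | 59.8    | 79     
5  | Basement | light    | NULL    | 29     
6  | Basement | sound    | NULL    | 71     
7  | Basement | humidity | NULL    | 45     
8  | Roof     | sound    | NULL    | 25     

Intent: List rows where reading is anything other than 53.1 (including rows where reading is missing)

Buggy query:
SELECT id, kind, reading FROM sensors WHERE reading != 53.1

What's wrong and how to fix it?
Bug: Inequality against NULL is unknown, not true; rows with NULL are dropped

Fix: Handle NULL separately with IS NULL alongside the inequality

Corrected query:
SELECT id, kind, reading FROM sensors WHERE reading != 53.1 OR reading IS NULL

Result:
id | kind     | reading
---+----------+--------
1  | motion   | NULL   
3  | light    | 99.8   
4  | humidity | 59.8   
5  | light    | NULL   
6  | sound    | NULL   
7  | humidity | NULL   
8  | sound    | NULL   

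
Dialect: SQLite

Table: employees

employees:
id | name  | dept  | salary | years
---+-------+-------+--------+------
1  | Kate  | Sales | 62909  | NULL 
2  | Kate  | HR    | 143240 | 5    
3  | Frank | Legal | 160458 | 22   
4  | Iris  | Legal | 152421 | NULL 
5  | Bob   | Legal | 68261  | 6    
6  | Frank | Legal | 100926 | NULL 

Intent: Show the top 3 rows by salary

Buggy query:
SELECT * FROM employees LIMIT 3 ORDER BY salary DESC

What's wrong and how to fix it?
Bug: ORDER BY cannot follow LIMIT; LIMIT is the final clause

Fix: Swap the clauses: ORDER BY first, then LIMIT

Corrected query:
SELECT * FROM employees ORDER BY salary DESC LIMIT 3

Result:
id | name  | dept  | salary | years
---+-------+-------+--------+------
3  | Frank | Legal | 160458 | 22   
4  | Iris  | Legal | 152421 | NULL 
2  | Kate  | HR    | 143240 | 5    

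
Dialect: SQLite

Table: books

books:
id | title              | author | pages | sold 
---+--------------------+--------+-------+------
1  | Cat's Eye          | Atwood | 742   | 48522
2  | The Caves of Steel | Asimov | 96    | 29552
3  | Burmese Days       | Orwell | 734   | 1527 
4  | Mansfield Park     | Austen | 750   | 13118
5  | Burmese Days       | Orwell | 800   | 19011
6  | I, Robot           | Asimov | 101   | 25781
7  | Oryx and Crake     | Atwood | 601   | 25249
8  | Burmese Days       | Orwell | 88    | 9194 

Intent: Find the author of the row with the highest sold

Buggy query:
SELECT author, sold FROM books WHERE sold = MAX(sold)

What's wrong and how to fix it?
Bug: MAX(sold) is an aggregate and cannot be used directly in WHERE

Fix: Wrap MAX in a scalar subquery so WHERE compares against a single value

Corrected query:
SELECT author, sold FROM books WHERE sold = (SELECT MAX(sold) FROM books)

Result:
author | sold 
-------+------
Atwood | 48522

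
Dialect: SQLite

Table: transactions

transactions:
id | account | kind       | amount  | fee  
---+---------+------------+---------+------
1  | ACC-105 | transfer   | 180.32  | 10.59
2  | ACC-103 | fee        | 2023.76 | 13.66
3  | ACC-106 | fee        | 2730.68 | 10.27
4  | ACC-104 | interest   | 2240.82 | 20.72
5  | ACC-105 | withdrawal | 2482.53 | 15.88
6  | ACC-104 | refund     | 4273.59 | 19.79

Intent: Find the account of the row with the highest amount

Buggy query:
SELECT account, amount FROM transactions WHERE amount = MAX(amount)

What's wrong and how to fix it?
Bug: MAX(amount) is an aggregate and cannot be used directly in WHERE

Fix: Wrap MAX in a scalar subquery so WHERE compares against a single value

Corrected query:
SELECT account, amount FROM transactions WHERE amount = (SELECT MAX(amount) FROM transactions)

Result:
account | amount 
--------+--------
ACC-104 | 4273.59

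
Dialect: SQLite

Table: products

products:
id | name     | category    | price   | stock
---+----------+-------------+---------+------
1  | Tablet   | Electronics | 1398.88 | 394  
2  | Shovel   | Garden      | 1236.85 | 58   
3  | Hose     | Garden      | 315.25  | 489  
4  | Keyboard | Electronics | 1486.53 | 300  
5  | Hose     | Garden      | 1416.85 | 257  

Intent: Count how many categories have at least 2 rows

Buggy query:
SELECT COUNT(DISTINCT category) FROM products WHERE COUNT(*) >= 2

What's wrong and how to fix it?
Bug: WHERE filters individual rows, not groups, so a group-level COUNT is invalid there

Fix: Use a subquery that GROUPs and filters with HAVING, then count its rows

Corrected query:
SELECT COUNT(*) FROM (SELECT category FROM products GROUP BY category HAVING COUNT(*) >= 2)

Result:
COUNT(*)
--------
2       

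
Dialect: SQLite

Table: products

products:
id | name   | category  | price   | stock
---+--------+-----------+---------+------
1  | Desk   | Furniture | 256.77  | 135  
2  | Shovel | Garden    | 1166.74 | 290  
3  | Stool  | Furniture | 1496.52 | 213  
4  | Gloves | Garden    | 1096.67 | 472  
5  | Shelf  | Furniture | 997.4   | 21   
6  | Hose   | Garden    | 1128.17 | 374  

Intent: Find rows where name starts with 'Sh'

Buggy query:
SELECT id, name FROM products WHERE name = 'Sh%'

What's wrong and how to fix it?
Bug: Wildcards only work with LIKE; '=' treats '%' as a literal character

Fix: Replace '=' with LIKE so 'Sh%' is treated as a pattern

Corrected query:
SELECT id, name FROM products WHERE name LIKE 'Sh%'

Result:
id | name  
---+-------
2  | Shovel
5  | Shelf 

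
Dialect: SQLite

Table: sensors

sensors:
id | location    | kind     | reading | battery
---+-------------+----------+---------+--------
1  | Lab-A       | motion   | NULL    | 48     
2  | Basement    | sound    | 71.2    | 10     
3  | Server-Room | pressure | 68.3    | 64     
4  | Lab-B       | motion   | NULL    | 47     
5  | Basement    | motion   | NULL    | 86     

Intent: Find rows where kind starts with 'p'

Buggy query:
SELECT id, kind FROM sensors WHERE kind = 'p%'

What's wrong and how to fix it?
Bug: Wildcards only work with LIKE; '=' treats '%' as a literal character

Fix: Replace '=' with LIKE so 'p%' is treated as a pattern

Corrected query:
SELECT id, kind FROM sensors WHERE kind LIKE 'p%'

Result:
id | kind    
---+---------
3  | pressure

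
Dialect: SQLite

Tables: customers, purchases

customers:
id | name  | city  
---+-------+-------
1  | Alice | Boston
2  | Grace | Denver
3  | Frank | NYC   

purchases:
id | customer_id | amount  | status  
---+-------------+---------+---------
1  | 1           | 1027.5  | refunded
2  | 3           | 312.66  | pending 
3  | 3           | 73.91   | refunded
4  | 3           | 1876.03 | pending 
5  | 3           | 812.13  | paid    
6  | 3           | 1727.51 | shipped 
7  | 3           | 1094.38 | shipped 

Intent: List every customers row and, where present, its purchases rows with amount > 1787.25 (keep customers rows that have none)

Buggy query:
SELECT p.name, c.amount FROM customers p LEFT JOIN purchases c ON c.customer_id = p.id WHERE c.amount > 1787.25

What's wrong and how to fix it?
Bug: A WHERE condition on the right-hand table after LEFT JOIN drops unmatched parents

Fix: Put 'c.amount > 1787.25' in the JOIN's ON clause instead of WHERE

Corrected query:
SELECT p.name, c.amount FROM customers p LEFT JOIN purchases c ON c.customer_id = p.id AND c.amount > 1787.25

Result:
name  | amount 
------+--------
Alice | NULL   
Grace | NULL   
Frank | 1876.03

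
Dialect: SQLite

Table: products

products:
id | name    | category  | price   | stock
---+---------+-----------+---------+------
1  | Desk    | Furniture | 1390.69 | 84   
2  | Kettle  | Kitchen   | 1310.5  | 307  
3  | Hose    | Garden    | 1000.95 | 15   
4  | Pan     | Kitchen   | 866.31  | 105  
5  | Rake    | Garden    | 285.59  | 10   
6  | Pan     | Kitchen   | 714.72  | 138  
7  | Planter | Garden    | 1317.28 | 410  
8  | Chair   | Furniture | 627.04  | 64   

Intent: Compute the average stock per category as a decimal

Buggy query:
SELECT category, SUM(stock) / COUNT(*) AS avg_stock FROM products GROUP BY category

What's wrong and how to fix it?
Bug: Both operands are integers, so '/' performs integer division and truncates

Fix: Multiply by 1.0 (or CAST to REAL) to force floating-point division

Corrected query:
SELECT category, SUM(stock) * 1.0 / COUNT(*) AS avg_stock FROM products GROUP BY category

Result:
category  | avg_stock 
----------+-----------
Furniture | 74        
Garden    | 145       
Kitchen   | 183.333333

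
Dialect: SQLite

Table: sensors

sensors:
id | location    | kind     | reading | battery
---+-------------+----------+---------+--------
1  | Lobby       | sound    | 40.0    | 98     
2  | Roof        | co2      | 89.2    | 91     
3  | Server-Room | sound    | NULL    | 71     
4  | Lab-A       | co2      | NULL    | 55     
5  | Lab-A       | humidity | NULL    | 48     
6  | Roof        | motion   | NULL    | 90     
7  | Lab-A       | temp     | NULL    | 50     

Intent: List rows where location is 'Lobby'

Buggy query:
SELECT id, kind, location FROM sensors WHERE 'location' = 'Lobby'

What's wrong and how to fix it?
Bug: 'location' in single quotes is a string literal, not the column; the comparison is literal-vs-literal and never true

Fix: Remove the quotes around the column name (or use double quotes for an identifier)

Corrected query:
SELECT id, kind, location FROM sensors WHERE location = 'Lobby'

Result:
id | kind  | location
---+-------+---------
1  | sound | Lobby   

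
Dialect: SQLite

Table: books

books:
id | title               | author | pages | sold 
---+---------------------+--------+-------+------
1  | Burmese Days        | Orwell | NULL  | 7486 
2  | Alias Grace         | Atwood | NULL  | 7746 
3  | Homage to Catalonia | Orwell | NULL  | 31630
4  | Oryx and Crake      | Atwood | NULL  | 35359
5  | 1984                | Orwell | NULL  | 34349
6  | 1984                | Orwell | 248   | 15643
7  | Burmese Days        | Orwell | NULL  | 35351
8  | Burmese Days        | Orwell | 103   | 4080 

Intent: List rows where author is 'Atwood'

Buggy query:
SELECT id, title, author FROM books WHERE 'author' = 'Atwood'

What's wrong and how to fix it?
Bug: 'author' in single quotes is a string literal, not the column; the comparison is literal-vs-literal and never true

Fix: Reference the column as author without single quotes

Corrected query:
SELECT id, title, author FROM books WHERE author = 'Atwood'

Result:
id | title          | author
---+----------------+-------
2  | Alias Grace    | Atwood
4  | Oryx and Crake | Atwood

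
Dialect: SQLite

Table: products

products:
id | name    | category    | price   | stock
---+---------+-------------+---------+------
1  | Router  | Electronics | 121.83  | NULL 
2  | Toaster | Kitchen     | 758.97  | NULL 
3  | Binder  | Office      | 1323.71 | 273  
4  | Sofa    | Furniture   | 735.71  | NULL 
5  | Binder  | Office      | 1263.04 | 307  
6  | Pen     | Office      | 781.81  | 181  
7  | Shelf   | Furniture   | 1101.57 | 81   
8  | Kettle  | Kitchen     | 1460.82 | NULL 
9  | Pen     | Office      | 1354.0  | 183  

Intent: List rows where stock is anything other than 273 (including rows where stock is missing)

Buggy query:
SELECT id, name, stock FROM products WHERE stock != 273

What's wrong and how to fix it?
Bug: Inequality against NULL is unknown, not true; rows with NULL are dropped

Fix: Handle NULL separately with IS NULL alongside the inequality

Corrected query:
SELECT id, name, stock FROM products WHERE stock != 273 OR stock IS NULL

Result:
id | name    | stock
---+---------+------
1  | Router  | NULL 
2  | Toaster | NULL 
4  | Sofa    | NULL 
5  | Binder  | 307  
6  | Pen     | 181  
7  | Shelf   | 81   
8  | Kettle  | NULL 
9  | Pen     | 183  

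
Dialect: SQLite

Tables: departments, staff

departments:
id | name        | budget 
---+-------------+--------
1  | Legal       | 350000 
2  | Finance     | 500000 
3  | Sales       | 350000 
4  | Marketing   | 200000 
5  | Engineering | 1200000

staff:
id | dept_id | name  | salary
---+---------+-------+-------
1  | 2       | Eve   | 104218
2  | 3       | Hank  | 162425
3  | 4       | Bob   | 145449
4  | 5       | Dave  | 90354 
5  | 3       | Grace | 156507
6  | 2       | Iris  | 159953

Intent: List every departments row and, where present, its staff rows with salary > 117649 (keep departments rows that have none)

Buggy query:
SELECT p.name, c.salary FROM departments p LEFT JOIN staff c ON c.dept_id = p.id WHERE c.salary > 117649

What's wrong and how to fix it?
Bug: A WHERE condition on the right-hand table after LEFT JOIN drops unmatched parents

Fix: Move the right-table condition into the ON clause so unmatched parents are kept

Corrected query:
SELECT p.name, c.salary FROM departments p LEFT JOIN staff c ON c.dept_id = p.id AND c.salary > 117649

Result:
name        | salary
------------+-------
Legal       | NULL  
Finance     | 159953
Sales       | 156507
Sales       | 162425
Marketing   | 145449
Engineering | NULL  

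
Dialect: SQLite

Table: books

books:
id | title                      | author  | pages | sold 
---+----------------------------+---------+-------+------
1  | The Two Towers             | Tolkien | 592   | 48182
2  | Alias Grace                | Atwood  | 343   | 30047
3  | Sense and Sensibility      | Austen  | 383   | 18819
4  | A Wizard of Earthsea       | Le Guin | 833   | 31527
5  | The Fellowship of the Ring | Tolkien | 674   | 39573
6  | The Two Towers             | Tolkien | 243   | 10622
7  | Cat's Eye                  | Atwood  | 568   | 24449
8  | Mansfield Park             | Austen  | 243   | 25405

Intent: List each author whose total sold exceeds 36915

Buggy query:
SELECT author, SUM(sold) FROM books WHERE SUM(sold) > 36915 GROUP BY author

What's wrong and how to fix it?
Bug: WHERE runs before GROUP BY, so aggregates aren't available there

Fix: Move the aggregate condition to a HAVING clause

Corrected query:
SELECT author, SUM(sold) FROM books GROUP BY author HAVING SUM(sold) > 36915

Result:
author  | SUM(sold)
--------+----------
Atwood  | 54496    
Austen  | 44224    
Tolkien | 98377    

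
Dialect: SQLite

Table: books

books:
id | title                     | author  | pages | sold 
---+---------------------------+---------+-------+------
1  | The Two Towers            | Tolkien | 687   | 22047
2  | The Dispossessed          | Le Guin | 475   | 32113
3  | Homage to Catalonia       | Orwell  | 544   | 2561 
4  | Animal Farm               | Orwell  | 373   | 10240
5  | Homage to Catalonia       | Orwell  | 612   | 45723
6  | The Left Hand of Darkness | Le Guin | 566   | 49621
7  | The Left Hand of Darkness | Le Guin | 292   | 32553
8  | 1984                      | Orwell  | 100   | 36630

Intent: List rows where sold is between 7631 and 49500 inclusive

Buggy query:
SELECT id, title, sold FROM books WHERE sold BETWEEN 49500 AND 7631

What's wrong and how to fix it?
Bug: The bounds are reversed; BETWEEN a AND b requires a <= b to match anything

Fix: Swap the bounds so the smaller value comes first

Corrected query:
SELECT id, title, sold FROM books WHERE sold BETWEEN 7631 AND 49500

Result:
id | title                     | sold 
---+---------------------------+------
1  | The Two Towers            | 22047
2  | The Dispossessed          | 32113
4  | Animal Farm               | 10240
5  | Homage to Catalonia       | 45723
7  | The Left Hand of Darkness | 32553
8  | 1984                      | 36630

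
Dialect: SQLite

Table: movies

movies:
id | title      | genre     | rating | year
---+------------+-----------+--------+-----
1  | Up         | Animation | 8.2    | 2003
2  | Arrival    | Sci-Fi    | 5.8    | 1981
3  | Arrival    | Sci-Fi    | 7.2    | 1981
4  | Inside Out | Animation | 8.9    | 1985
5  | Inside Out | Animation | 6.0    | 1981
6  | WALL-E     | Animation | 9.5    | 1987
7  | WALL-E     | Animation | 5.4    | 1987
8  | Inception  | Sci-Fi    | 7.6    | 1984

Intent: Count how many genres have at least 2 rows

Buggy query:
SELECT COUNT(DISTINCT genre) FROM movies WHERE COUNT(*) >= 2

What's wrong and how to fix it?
Bug: WHERE filters individual rows, not groups, so a group-level COUNT is invalid there

Fix: Use a subquery that GROUPs and filters with HAVING, then count its rows

Corrected query:
SELECT COUNT(*) FROM (SELECT genre FROM movies GROUP BY genre HAVING COUNT(*) >= 2)

Result:
COUNT(*)
--------
2       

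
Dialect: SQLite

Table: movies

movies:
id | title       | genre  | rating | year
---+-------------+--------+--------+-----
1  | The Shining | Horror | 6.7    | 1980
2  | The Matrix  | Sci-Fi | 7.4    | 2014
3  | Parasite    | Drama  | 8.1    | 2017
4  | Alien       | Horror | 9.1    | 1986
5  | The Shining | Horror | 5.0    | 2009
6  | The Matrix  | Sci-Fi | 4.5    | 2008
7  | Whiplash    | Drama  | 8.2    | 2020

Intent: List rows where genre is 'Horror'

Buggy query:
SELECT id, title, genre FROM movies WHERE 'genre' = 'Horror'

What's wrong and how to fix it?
Bug: 'genre' in single quotes is a string literal, not the column; the comparison is literal-vs-literal and never true

Fix: Reference the column as genre without single quotes

Corrected query:
SELECT id, title, genre FROM movies WHERE genre = 'Horror'

Result:
id | title       | genre 
---+-------------+-------
1  | The Shining | Horror
4  | Alien       | Horror
5  | The Shining | Horror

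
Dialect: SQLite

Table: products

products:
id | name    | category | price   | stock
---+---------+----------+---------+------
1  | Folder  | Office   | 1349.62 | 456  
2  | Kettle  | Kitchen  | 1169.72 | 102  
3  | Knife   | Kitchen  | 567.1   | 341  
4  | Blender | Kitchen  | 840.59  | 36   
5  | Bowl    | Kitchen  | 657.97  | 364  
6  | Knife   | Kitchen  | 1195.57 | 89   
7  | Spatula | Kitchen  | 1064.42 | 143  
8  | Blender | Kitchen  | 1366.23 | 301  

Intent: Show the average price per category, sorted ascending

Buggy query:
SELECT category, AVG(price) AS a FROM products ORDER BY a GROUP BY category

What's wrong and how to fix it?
Bug: GROUP BY must precede ORDER BY

Fix: Move ORDER BY to the end, after GROUP BY

Corrected query:
SELECT category, AVG(price) AS a FROM products GROUP BY category ORDER BY a

Result:
category | a         
---------+-----------
Kitchen  | 980.228571
Office   | 1349.62   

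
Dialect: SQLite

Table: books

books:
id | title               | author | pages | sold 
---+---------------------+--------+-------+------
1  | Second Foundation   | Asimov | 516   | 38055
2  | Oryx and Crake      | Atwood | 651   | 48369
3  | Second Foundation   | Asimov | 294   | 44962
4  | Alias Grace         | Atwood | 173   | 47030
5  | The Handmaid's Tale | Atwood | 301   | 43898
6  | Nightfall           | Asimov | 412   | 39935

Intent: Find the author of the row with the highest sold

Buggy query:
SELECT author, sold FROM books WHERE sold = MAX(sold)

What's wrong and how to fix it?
Bug: WHERE is evaluated per row; an aggregate over the whole table isn't defined there

Fix: Use a subquery: WHERE sold = (SELECT MAX(sold) FROM books)

Corrected query:
SELECT author, sold FROM books WHERE sold = (SELECT MAX(sold) FROM books)

Result:
author | sold 
-------+------
Atwood | 48369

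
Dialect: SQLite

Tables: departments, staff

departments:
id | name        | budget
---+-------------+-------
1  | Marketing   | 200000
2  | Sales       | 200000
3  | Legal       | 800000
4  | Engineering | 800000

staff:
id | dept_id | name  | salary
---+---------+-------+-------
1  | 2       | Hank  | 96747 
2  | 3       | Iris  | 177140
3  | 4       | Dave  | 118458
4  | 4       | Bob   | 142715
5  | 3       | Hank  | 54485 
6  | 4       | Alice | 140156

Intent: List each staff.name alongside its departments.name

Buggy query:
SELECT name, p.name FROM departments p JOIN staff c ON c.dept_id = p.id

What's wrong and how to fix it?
Bug: 'name' exists in both joined tables, so the database can't tell which one is meant

Fix: Prefix ambiguous columns with the table alias

Corrected query:
SELECT c.name, p.name FROM departments p JOIN staff c ON c.dept_id = p.id

Result:
name  | name       
------+------------
Hank  | Sales      
Iris  | Legal      
Dave  | Engineering
Bob   | Engineering
Hank  | Legal      
Alice | Engineering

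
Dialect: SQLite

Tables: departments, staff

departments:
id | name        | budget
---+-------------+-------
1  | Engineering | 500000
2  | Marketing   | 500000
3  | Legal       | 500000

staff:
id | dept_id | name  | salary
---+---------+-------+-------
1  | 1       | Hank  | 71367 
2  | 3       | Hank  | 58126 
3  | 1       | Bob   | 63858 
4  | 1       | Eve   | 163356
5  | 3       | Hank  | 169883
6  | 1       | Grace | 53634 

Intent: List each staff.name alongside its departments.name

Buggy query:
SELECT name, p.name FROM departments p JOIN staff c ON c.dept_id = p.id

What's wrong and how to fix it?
Bug: 'name' exists in both joined tables, so the database can't tell which one is meant

Fix: Prefix ambiguous columns with the table alias

Corrected query:
SELECT c.name, p.name FROM departments p JOIN staff c ON c.dept_id = p.id

Result:
name  | name       
------+------------
Hank  | Engineering
Hank  | Legal      
Bob   | Engineering
Eve   | Engineering
Hank  | Legal      
Grace | Engineering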